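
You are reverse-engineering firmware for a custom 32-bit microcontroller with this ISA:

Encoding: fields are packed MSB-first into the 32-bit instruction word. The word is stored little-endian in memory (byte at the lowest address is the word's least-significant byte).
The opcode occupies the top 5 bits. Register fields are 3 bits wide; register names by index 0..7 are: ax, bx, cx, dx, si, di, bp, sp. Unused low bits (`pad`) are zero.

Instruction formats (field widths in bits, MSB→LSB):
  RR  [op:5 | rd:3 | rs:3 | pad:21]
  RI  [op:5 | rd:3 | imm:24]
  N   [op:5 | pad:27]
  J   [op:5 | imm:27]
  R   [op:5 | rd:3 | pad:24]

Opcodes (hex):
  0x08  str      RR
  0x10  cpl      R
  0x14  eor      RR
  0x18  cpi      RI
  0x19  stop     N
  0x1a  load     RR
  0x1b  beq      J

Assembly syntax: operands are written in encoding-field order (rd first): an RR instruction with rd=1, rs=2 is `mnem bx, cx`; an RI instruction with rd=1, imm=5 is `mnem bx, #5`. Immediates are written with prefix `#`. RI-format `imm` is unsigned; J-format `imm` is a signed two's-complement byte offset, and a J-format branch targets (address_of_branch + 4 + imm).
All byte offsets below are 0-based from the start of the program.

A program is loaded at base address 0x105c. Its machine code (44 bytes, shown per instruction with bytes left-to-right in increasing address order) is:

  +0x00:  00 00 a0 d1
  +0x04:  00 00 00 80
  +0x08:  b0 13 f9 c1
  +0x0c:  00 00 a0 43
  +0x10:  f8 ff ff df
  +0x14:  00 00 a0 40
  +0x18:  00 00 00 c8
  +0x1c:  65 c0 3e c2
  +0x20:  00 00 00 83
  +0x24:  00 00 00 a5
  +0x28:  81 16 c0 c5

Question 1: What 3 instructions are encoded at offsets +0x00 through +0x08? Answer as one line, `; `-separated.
load bx, di; cpl ax; cpi bx, #16323504

off 0x00: read 00 00 a0 d1 as little → 0xd1a00000
  top 5b → 0x1a → load [RR]
  [26:24] rd=1 = bx
  [23:21] rs=5 = di
off 0x04: read 00 00 00 80 as little → 0x80000000
  top 5b → 0x10 → cpl [R]
  [26:24] rd=0 = ax
off 0x08: read b0 13 f9 c1 as little → 0xc1f913b0
  top 5b → 0x18 → cpi [RI]
  [26:24] rd=1 = bx
  [23:0] imm=16323504 = #16323504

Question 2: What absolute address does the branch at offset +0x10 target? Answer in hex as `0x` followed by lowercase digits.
0x1068

off 0x10: read f8 ff ff df as little → 0xdffffff8
  top 5b → 0x1b → beq [J]
  [26:0] imm=134217720 (s27→-8) = #-8
  target = base 0x105c + off 0x10 + 4 + imm -8 = 0x1068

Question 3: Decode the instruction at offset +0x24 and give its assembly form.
eor di, ax

[24] 00 00 00 a5 → 0xa5000000
  top 5b → 0x14 → eor [RR]
  [26:24] rd=5 = di
  [23:21] rs=0 = ax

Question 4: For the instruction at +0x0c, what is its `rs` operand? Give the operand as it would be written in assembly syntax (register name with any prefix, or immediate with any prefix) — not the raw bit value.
di

+0x0c: 00 00 a0 43 ⇒ word 0x43a00000 (little)
  op=0x43a00000>>27=0x8 ⇒ str (RR)
  [26:24] rd=3 = dx
  [23:21] rs=5 = di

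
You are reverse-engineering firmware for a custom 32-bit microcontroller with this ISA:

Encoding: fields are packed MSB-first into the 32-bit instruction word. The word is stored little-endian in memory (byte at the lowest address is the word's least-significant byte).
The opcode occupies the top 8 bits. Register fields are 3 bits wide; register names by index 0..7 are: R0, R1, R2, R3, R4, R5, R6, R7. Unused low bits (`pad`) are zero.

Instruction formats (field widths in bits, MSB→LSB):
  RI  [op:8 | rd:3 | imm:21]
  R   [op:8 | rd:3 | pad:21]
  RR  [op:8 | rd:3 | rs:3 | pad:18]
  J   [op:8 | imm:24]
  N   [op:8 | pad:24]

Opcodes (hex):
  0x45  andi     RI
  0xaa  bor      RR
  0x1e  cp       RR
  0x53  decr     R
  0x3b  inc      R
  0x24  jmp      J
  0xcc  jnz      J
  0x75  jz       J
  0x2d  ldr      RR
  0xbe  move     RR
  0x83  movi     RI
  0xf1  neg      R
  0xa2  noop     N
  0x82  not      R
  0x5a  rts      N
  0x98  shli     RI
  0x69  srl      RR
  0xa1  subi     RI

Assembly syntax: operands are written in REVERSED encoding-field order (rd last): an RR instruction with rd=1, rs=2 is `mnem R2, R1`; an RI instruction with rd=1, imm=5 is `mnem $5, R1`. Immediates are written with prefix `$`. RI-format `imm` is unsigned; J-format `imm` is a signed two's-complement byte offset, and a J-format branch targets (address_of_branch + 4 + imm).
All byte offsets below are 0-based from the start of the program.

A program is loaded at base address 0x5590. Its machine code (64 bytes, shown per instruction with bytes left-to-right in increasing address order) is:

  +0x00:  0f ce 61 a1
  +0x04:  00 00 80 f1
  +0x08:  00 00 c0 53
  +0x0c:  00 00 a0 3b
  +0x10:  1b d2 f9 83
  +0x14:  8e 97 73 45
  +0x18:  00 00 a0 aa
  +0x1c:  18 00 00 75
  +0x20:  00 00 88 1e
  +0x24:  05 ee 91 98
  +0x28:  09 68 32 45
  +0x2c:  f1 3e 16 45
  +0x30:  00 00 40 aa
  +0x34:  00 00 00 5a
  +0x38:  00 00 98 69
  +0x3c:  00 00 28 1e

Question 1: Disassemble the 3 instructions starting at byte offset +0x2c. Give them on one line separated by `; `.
andi $1457905, R0; bor R0, R2; rts

+0x2c: f1 3e 16 45 ⇒ word 0x45163ef1 (little)
  top 8b → 0x45 → andi [RI]
  rd: (w>>21)&0x7=0x0 → R0
  imm: (w>>0)&0x1fffff=0x163ef1 → $1457905
+0x30: 00 00 40 aa ⇒ word 0xaa400000 (little)
  top 8b → 0xaa → bor [RR]
  rd: (w>>21)&0x7=0x2 → R2
  rs: (w>>18)&0x7=0x0 → R0
+0x34: 00 00 00 5a ⇒ word 0x5a000000 (little)
  top 8b → 0x5a → rts [N]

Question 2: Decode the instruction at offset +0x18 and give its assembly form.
bor R0, R5

off 0x18: read 00 00 a0 aa as little → 0xaaa00000
  top 8b → 0xaa → bor [RR]
  rd@[23:21]=0x5 ⇒ R5
  rs@[20:18]=0x0 ⇒ R0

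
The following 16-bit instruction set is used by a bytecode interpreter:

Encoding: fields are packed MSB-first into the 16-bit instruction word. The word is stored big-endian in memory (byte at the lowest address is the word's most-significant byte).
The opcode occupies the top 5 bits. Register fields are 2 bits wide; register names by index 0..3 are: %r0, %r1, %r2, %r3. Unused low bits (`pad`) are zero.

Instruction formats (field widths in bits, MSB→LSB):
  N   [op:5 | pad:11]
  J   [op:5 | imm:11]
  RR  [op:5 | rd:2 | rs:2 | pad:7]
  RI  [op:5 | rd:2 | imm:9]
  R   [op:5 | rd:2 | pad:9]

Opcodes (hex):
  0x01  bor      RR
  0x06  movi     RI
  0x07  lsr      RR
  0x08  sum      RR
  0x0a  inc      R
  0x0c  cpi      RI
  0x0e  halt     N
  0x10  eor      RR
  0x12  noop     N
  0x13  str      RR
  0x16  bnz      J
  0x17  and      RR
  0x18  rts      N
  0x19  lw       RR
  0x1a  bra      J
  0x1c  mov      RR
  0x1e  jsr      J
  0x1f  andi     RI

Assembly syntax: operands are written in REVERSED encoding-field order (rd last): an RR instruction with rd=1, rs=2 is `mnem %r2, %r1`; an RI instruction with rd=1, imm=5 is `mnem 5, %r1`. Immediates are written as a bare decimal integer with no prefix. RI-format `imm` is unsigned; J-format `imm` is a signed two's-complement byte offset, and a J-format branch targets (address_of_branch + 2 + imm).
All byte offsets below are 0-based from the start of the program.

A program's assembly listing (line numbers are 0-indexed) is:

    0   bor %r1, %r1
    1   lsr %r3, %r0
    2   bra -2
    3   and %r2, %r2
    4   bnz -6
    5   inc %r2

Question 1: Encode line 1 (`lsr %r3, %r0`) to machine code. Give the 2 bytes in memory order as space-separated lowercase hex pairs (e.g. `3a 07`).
1. lsr fields op=0x7:5|rd=0:2|rs=3:2|pad=0:7 → word 3980h → 39 80

39 80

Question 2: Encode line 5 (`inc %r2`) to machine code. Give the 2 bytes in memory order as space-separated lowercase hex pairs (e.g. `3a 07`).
5. inc fields op=0xa:5|rd=2:2|pad=0:9 → word 5400h → 54 00

54 00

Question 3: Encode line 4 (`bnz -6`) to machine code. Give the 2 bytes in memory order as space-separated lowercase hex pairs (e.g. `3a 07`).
4. bnz fields op=0x16:5|imm=-6:11 → word b7fah → b7 fa

b7 fa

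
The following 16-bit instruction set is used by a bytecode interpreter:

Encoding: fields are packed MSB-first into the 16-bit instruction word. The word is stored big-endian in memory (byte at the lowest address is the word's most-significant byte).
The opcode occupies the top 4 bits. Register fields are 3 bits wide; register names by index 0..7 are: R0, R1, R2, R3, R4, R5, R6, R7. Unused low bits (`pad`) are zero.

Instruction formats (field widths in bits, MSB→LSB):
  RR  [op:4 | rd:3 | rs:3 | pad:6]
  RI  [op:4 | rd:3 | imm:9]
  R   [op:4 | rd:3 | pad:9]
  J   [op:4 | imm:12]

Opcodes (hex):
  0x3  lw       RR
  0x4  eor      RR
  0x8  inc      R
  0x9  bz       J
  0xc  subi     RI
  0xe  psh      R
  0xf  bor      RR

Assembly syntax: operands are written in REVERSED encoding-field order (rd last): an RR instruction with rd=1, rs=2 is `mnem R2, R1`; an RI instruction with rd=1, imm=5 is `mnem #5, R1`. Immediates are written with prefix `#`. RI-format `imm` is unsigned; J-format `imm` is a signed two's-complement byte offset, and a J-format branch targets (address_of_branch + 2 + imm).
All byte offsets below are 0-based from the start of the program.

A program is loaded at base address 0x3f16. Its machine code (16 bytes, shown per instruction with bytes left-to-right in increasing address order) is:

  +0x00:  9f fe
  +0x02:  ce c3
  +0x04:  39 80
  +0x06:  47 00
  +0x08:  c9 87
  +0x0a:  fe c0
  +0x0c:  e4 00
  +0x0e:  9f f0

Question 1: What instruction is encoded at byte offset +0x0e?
bz #-16

@+0e  big-endian(9f f0) = 0x9ff0
  opcode bits[15:12]=0x9: bz/J
  [11:0] imm=4080 (s12→-16) = #-16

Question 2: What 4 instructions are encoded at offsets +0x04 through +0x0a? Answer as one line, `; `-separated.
+0x04: 39 80 ⇒ word 0x3980 (big)
  opcode bits[15:12]=0x3: lw/RR
  rd@[11:9]=0x4 ⇒ R4
  rs@[8:6]=0x6 ⇒ R6
+0x06: 47 00 ⇒ word 0x4700 (big)
  opcode bits[15:12]=0x4: eor/RR
  rd@[11:9]=0x3 ⇒ R3
  rs@[8:6]=0x4 ⇒ R4
+0x08: c9 87 ⇒ word 0xc987 (big)
  opcode bits[15:12]=0xc: subi/RI
  rd@[11:9]=0x4 ⇒ R4
  imm@[8:0]=0x187 ⇒ #391
+0x0a: fe c0 ⇒ word 0xfec0 (big)
  opcode bits[15:12]=0xf: bor/RR
  rd@[11:9]=0x7 ⇒ R7
  rs@[8:6]=0x3 ⇒ R3

lw R6, R4; eor R4, R3; subi #391, R4; bor R3, R7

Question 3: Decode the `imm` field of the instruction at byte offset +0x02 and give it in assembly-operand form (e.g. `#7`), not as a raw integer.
off 0x02: read ce c3 as big → 0xcec3
  op=0xcec3>>12=0xc ⇒ subi (RI)
  rd: (w>>9)&0x7=0x7 → R7
  imm: (w>>0)&0x1ff=0xc3 → #195

#195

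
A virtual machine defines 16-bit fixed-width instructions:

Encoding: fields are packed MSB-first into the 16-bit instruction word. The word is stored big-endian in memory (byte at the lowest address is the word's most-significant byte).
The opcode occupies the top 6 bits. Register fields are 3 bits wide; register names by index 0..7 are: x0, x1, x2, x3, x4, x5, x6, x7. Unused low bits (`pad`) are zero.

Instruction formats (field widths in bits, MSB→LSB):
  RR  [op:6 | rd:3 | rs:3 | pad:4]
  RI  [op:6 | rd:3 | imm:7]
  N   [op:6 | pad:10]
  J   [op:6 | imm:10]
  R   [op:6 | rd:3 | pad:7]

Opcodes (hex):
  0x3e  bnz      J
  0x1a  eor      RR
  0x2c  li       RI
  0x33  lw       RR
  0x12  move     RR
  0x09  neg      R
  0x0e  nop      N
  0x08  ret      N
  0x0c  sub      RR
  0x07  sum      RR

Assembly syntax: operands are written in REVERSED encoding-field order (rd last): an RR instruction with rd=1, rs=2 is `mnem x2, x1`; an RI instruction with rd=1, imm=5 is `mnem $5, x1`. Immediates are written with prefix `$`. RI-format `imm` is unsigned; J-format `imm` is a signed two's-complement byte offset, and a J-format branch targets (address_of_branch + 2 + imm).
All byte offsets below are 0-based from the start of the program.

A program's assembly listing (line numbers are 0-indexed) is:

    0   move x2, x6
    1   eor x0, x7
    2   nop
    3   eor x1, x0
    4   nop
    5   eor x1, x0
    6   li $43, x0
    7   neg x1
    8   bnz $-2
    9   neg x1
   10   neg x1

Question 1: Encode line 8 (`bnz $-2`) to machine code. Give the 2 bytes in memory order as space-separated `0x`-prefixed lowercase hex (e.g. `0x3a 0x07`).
0xfb 0xfe

L8: bnz op=0x3e:6|imm=-2:10 ⇒ 0xfbfe ⇒ big fb fe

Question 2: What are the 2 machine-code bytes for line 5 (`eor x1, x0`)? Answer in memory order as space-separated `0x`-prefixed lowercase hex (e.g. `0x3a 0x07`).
line 5 (eor): pack op=0x1a:6|rd=0:3|rs=1:3|pad=0:4 = 0x6810; big→ 68 10

0x68 0x10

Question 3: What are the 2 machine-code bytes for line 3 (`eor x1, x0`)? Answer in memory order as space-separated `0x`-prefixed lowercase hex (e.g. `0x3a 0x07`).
3. eor fields op=0x1a:6|rd=0:3|rs=1:3|pad=0:4 → word 6810h → 68 10

0x68 0x10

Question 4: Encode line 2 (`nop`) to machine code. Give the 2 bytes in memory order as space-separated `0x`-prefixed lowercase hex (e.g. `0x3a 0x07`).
0x38 0x00

2. nop fields op=0xe:6|pad=0:10 → word 3800h → 38 00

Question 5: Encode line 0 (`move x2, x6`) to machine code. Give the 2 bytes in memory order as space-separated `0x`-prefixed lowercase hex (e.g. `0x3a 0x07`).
0x4b 0x20

line 0 (move): pack op=0x12:6|rd=6:3|rs=2:3|pad=0:4 = 0x4b20; big→ 4b 20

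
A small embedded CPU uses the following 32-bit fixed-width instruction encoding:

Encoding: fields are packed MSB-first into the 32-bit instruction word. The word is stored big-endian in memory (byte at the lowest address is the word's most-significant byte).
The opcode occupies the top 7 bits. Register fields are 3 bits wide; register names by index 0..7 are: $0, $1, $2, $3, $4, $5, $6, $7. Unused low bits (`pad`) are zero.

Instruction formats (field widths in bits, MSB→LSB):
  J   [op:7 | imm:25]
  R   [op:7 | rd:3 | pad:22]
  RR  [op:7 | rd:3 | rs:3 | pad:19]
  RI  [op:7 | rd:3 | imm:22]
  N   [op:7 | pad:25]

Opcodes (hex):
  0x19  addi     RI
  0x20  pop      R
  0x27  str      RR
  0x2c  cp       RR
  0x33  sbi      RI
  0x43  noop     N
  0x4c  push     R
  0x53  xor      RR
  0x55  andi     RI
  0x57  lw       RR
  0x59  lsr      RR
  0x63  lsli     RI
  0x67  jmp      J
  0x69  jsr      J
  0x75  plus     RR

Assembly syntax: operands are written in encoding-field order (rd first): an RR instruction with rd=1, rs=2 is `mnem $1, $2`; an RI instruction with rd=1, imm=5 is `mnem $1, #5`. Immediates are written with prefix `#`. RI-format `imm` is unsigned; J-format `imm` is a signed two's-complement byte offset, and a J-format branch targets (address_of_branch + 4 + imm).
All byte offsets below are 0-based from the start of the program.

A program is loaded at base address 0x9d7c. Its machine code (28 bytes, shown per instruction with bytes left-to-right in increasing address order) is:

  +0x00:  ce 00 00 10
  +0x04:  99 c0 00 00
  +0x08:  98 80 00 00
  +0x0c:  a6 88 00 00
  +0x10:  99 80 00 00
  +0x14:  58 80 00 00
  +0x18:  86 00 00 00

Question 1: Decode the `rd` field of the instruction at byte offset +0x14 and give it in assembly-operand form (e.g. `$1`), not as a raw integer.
$2

+0x14: 58 80 00 00 ⇒ word 0x58800000 (big)
  top 7b → 0x2c → cp [RR]
  rd: (w>>22)&0x7=0x2 → $2
  rs: (w>>19)&0x7=0x0 → $0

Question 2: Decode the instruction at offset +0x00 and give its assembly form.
@+00  big-endian(ce 00 00 10) = 0xce000010
  top 7b → 0x67 → jmp [J]
  imm@[24:0]=0x10 ⇒ #16

jmp #16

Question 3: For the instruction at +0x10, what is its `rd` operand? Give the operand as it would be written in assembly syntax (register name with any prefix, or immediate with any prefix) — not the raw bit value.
off 0x10: read 99 80 00 00 as big → 0x99800000
  top 7b → 0x4c → push [R]
  [24:22] rd=6 = $6

$6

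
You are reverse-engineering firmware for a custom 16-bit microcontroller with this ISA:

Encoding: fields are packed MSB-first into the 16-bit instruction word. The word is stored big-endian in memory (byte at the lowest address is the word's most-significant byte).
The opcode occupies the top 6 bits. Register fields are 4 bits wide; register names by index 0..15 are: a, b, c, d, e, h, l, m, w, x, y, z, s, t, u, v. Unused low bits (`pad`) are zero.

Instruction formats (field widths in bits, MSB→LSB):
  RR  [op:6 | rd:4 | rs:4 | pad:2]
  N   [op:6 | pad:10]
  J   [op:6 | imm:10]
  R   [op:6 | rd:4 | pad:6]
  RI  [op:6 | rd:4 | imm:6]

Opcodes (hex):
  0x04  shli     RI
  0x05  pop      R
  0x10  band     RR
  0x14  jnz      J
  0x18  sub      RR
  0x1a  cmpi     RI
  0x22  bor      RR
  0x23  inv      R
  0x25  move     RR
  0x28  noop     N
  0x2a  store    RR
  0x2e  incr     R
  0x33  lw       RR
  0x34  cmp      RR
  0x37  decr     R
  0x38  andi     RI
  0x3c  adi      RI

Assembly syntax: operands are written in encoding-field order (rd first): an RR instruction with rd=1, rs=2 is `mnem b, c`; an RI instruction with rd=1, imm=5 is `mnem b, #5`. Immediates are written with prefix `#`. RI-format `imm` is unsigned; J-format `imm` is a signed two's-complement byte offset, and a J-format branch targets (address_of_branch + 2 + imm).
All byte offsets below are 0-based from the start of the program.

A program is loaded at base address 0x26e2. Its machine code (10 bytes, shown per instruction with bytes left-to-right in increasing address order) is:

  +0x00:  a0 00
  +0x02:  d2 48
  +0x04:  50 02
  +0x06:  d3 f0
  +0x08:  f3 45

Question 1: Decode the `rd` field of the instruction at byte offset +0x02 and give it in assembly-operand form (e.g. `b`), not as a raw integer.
x

off 0x02: read d2 48 as big → 0xd248
  opcode bits[15:10]=0x34: cmp/RR
  rd@[9:6]=0x9 ⇒ x
  rs@[5:2]=0x2 ⇒ c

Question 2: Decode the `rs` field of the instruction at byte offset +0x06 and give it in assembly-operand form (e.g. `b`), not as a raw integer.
[06] d3 f0 → 0xd3f0
  top 6b → 0x34 → cmp [RR]
  rd: (w>>6)&0xf=0xf → v
  rs: (w>>2)&0xf=0xc → s

s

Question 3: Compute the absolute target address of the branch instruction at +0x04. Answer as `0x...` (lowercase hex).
off 0x04: read 50 02 as big → 0x5002
  opcode bits[15:10]=0x14: jnz/J
  [9:0] imm=2 = #2
  target = base 0x26e2 + off 0x04 + 2 + imm 2 = 0x26ea

0x26ea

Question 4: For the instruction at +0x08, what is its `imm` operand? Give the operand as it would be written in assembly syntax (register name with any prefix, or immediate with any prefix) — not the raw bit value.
@+08  big-endian(f3 45) = 0xf345
  top 6b → 0x3c → adi [RI]
  rd@[9:6]=0xd ⇒ t
  imm@[5:0]=0x5 ⇒ #5

#5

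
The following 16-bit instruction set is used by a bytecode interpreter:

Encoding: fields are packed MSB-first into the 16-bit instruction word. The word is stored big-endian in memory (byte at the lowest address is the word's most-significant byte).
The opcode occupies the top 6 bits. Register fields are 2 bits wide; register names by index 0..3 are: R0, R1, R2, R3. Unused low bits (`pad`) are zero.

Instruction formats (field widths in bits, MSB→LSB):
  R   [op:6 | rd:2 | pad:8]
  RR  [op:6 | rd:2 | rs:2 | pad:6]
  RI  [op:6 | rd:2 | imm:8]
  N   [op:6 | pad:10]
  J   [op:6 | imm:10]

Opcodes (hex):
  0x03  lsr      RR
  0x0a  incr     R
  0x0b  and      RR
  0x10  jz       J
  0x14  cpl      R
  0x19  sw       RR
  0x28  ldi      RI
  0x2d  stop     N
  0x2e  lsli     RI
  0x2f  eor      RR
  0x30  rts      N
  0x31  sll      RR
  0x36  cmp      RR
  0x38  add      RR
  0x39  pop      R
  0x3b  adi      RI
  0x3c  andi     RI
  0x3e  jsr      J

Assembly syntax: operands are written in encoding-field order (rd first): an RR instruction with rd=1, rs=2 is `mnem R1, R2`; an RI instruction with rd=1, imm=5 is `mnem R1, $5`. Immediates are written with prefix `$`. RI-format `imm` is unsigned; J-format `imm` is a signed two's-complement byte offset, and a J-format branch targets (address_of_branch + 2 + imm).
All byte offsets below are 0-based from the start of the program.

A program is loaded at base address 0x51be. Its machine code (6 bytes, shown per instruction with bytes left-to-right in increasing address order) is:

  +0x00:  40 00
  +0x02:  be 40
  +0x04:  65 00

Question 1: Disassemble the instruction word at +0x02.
@+02  big-endian(be 40) = 0xbe40
  top 6b → 0x2f → eor [RR]
  [9:8] rd=2 = R2
  [7:6] rs=1 = R1

eor R2, R1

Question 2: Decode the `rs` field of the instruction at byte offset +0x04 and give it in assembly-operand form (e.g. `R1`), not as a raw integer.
R0

off 0x04: read 65 00 as big → 0x6500
  opcode bits[15:10]=0x19: sw/RR
  rd@[9:8]=0x1 ⇒ R1
  rs@[7:6]=0x0 ⇒ R0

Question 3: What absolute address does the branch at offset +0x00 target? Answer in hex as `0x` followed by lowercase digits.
0x51c0

+0x00: 40 00 ⇒ word 0x4000 (big)
  opcode bits[15:10]=0x10: jz/J
  [9:0] imm=0 = $0
  target = base 0x51be + off 0x00 + 2 + imm 0 = 0x51c0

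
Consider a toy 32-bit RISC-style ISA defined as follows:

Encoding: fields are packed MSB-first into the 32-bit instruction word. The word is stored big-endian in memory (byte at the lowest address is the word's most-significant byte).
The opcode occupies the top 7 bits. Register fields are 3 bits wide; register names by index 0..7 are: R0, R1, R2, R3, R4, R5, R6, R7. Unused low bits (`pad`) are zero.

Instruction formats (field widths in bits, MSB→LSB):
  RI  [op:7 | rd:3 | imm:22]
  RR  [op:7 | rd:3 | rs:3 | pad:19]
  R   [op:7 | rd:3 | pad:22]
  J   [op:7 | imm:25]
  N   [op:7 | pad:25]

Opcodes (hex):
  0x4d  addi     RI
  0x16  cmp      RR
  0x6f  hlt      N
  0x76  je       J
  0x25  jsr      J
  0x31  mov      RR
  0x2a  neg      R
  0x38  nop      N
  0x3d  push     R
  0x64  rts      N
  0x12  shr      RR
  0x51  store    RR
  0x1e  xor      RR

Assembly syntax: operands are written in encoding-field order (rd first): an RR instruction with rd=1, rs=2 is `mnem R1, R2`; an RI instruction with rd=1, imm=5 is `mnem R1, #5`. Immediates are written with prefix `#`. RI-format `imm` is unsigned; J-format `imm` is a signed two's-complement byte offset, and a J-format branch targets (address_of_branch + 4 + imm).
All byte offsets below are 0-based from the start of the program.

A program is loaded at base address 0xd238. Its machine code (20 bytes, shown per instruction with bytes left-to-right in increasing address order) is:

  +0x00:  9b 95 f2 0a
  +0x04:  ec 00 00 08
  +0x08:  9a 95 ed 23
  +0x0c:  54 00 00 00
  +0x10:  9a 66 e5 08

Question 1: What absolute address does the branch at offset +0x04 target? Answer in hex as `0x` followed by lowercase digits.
0xd248

off 0x04: read ec 00 00 08 as big → 0xec000008
  top 7b → 0x76 → je [J]
  [24:0] imm=8 = #8
  target = base 0xd238 + off 0x04 + 4 + imm 8 = 0xd248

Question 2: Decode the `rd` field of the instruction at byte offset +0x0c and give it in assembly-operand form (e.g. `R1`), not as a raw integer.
off 0x0c: read 54 00 00 00 as big → 0x54000000
  op=0x54000000>>25=0x2a ⇒ neg (R)
  rd@[24:22]=0x0 ⇒ R0

R0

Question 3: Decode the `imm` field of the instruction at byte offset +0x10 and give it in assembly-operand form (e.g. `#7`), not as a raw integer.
#2549000

off 0x10: read 9a 66 e5 08 as big → 0x9a66e508
  opcode bits[31:25]=0x4d: addi/RI
  [24:22] rd=1 = R1
  [21:0] imm=2549000 = #2549000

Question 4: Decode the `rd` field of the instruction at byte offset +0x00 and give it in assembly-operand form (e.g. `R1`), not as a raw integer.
R6

@+00  big-endian(9b 95 f2 0a) = 0x9b95f20a
  top 7b → 0x4d → addi [RI]
  rd: (w>>22)&0x7=0x6 → R6
  imm: (w>>0)&0x3fffff=0x15f20a → #1438218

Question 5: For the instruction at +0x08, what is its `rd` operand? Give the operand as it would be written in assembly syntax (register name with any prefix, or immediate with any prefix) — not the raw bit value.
+0x08: 9a 95 ed 23 ⇒ word 0x9a95ed23 (big)
  op=0x9a95ed23>>25=0x4d ⇒ addi (RI)
  rd: (w>>22)&0x7=0x2 → R2
  imm: (w>>0)&0x3fffff=0x15ed23 → #1436963

R2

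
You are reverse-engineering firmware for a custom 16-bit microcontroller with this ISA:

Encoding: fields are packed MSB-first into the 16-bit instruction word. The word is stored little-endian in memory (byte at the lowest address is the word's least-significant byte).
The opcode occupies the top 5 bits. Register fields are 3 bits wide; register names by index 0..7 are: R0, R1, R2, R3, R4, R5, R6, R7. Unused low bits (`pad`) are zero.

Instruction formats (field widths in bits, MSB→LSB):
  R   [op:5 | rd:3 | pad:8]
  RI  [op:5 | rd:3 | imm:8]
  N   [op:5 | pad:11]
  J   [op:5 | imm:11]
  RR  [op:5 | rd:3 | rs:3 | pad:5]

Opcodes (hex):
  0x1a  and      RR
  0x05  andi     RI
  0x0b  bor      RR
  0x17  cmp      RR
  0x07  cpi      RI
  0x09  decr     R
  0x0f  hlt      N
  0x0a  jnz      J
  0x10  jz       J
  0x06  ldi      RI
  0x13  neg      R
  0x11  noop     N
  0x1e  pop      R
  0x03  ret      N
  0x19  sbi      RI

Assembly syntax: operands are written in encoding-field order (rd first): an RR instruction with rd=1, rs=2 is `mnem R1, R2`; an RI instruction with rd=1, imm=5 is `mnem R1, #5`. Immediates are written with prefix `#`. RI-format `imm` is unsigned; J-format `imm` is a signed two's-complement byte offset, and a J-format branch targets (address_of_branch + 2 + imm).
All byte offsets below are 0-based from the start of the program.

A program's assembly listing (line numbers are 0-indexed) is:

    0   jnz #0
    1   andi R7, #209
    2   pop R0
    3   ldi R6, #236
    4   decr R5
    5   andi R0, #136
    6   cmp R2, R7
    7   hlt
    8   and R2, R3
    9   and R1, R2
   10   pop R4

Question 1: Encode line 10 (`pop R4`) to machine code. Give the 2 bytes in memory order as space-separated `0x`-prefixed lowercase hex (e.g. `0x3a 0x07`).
10. pop fields op=0x1e:5|rd=4:3|pad=0:8 → word f400h → 00 f4

0x00 0xf4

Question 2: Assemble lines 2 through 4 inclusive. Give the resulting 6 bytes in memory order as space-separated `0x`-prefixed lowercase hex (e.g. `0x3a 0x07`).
0x00 0xf0 0xec 0x36 0x00 0x4d

line 2 (pop): pack op=0x1e:5|rd=0:3|pad=0:8 = 0xf000; little→ 00 f0
line 3 (ldi): pack op=0x6:5|rd=6:3|imm=236:8 = 0x36ec; little→ ec 36
line 4 (decr): pack op=0x9:5|rd=5:3|pad=0:8 = 0x4d00; little→ 00 4d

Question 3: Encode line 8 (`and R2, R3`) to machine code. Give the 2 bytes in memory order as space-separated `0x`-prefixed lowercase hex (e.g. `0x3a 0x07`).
0x60 0xd2

line 8 (and): pack op=0x1a:5|rd=2:3|rs=3:3|pad=0:5 = 0xd260; little→ 60 d2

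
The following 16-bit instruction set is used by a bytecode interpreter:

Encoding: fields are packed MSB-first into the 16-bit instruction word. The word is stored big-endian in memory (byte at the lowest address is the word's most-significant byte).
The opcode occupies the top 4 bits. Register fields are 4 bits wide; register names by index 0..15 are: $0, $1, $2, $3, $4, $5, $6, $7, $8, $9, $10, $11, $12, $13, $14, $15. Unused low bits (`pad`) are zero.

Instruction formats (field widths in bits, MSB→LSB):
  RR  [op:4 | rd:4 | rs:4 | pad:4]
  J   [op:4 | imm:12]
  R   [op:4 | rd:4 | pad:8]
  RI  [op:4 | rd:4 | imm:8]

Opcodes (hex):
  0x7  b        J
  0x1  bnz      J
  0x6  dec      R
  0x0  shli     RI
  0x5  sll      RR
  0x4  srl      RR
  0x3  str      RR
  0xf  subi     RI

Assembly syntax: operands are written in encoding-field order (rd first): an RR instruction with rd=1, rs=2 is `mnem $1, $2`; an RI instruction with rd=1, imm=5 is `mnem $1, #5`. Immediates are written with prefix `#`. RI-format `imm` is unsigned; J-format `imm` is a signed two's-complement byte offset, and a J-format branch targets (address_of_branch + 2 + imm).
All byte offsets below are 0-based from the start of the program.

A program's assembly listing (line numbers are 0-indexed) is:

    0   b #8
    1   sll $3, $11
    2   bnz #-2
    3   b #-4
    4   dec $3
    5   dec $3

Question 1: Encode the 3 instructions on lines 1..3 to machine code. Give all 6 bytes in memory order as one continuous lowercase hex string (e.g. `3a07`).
53b01ffe7ffc

1. sll fields op=0x5:4|rd=3:4|rs=11:4|pad=0:4 → word 53b0h → 53 b0
2. bnz fields op=0x1:4|imm=-2:12 → word 1ffeh → 1f fe
3. b fields op=0x7:4|imm=-4:12 → word 7ffch → 7f fc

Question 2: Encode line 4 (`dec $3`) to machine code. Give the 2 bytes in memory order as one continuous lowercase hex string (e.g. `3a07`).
6300

line 4 (dec): pack op=0x6:4|rd=3:4|pad=0:8 = 0x6300; big→ 63 00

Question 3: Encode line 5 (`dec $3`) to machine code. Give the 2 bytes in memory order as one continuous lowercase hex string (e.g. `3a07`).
L5: dec op=0x6:4|rd=3:4|pad=0:8 ⇒ 0x6300 ⇒ big 63 00

6300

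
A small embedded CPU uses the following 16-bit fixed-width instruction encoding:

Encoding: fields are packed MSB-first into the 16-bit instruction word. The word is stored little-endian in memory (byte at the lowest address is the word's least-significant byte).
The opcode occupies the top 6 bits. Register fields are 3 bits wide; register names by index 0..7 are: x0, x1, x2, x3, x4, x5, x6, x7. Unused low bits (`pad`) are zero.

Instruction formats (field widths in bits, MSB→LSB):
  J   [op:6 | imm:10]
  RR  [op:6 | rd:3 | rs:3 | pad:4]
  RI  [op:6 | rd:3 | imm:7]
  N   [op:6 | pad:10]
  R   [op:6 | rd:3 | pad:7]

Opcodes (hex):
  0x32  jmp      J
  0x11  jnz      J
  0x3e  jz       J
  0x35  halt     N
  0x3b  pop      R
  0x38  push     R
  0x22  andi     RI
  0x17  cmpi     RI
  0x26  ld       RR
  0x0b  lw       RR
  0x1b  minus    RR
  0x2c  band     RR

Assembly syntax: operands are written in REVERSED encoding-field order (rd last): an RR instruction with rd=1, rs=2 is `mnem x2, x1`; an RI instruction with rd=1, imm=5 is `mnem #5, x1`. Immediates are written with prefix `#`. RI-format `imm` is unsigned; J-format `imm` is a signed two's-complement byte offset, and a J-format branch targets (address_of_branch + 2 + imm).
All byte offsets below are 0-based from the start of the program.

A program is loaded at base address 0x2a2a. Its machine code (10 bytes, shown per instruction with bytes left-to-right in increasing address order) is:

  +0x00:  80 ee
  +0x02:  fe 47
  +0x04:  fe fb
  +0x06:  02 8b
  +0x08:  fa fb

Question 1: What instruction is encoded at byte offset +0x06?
andi #2, x6

+0x06: 02 8b ⇒ word 0x8b02 (little)
  op=0x8b02>>10=0x22 ⇒ andi (RI)
  rd: (w>>7)&0x7=0x6 → x6
  imm: (w>>0)&0x7f=0x2 → #2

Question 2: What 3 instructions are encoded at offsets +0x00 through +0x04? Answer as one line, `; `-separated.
pop x5; jnz #-2; jz #-2

off 0x00: read 80 ee as little → 0xee80
  op=0xee80>>10=0x3b ⇒ pop (R)
  rd@[9:7]=0x5 ⇒ x5
off 0x02: read fe 47 as little → 0x47fe
  op=0x47fe>>10=0x11 ⇒ jnz (J)
  imm@[9:0]=0x3fe (s10→-2) ⇒ #-2
off 0x04: read fe fb as little → 0xfbfe
  op=0xfbfe>>10=0x3e ⇒ jz (J)
  imm@[9:0]=0x3fe (s10→-2) ⇒ #-2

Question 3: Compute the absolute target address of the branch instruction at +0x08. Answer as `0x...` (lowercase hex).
0x2a2e

[08] fa fb → 0xfbfa
  top 6b → 0x3e → jz [J]
  [9:0] imm=1018 (s10→-6) = #-6
  target = base 0x2a2a + off 0x08 + 2 + imm -6 = 0x2a2e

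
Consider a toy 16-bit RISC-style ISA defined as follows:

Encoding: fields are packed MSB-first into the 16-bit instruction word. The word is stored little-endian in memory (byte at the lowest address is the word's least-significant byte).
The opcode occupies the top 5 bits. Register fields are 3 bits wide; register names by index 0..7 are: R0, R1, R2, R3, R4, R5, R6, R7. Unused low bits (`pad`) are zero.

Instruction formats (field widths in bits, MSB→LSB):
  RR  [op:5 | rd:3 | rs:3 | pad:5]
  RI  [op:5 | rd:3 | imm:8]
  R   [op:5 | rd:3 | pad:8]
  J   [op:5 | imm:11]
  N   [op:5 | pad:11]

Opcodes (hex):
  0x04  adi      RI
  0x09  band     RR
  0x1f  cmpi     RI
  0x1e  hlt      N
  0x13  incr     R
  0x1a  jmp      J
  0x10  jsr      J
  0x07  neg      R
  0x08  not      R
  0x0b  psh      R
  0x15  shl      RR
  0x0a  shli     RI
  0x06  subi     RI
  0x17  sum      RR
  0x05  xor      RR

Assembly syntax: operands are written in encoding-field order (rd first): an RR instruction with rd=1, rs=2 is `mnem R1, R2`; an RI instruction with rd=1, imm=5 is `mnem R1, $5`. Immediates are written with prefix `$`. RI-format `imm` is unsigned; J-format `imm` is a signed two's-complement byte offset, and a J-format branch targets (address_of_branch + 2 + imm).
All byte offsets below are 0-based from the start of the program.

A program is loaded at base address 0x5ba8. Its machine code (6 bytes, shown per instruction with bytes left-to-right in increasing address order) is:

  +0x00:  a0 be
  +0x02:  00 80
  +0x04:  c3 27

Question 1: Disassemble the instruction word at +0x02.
[02] 00 80 → 0x8000
  opcode bits[15:11]=0x10: jsr/J
  imm@[10:0]=0x0 ⇒ $0

jsr $0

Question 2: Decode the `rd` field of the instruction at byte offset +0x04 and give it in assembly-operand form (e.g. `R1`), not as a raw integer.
R7

off 0x04: read c3 27 as little → 0x27c3
  opcode bits[15:11]=0x4: adi/RI
  rd@[10:8]=0x7 ⇒ R7
  imm@[7:0]=0xc3 ⇒ $195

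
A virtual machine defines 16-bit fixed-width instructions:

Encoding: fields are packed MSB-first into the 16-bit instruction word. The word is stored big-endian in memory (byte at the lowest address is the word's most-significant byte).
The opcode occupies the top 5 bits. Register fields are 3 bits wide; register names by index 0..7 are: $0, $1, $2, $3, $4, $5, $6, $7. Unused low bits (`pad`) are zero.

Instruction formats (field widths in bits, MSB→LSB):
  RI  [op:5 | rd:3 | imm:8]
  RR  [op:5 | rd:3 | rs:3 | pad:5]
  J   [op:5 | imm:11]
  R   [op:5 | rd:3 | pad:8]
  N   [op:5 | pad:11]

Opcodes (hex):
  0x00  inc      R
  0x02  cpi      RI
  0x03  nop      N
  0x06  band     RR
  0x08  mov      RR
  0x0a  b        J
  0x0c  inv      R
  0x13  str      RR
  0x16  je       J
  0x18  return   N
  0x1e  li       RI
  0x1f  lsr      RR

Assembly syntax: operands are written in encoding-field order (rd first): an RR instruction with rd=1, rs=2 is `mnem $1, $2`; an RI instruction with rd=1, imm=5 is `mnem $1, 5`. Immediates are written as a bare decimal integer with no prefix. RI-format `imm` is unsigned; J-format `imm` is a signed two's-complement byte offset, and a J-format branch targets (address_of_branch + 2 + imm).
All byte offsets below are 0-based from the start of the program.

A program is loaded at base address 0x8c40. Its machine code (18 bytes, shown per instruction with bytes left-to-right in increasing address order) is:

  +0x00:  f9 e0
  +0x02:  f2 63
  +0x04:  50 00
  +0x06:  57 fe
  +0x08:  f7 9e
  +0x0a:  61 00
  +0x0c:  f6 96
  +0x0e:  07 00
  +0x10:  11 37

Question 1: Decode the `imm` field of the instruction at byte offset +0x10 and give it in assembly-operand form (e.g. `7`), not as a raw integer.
55

[10] 11 37 → 0x1137
  op=0x1137>>11=0x2 ⇒ cpi (RI)
  rd@[10:8]=0x1 ⇒ $1
  imm@[7:0]=0x37 ⇒ 55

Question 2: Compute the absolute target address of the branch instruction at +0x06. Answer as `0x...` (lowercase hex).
[06] 57 fe → 0x57fe
  op=0x57fe>>11=0xa ⇒ b (J)
  imm@[10:0]=0x7fe (s11→-2) ⇒ -2
  target = base 0x8c40 + off 0x06 + 2 + imm -2 = 0x8c46

0x8c46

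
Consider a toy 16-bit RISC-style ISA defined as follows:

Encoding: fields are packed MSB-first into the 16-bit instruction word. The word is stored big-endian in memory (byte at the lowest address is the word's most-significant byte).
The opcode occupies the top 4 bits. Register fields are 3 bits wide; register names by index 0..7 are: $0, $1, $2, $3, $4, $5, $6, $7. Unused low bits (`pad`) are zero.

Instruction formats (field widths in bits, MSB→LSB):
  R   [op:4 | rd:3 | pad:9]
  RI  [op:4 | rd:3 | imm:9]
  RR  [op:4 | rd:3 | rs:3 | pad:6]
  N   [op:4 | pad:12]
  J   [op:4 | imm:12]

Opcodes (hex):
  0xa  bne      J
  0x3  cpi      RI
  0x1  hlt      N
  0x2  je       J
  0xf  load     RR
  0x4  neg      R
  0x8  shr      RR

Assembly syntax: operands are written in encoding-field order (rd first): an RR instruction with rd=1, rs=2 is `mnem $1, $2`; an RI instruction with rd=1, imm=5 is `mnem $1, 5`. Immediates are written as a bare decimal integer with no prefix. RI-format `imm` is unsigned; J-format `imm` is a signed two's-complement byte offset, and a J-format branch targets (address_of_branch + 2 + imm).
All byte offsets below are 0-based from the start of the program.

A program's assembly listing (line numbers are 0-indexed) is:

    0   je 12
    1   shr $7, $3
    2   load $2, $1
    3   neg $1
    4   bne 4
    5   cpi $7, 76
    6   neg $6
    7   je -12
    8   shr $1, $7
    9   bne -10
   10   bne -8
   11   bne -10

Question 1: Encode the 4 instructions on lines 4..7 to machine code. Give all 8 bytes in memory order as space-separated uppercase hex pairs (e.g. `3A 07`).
A0 04 3E 4C 4C 00 2F F4

L4: bne op=0xa:4|imm=4:12 ⇒ 0xa004 ⇒ big a0 04
L5: cpi op=0x3:4|rd=7:3|imm=76:9 ⇒ 0x3e4c ⇒ big 3e 4c
L6: neg op=0x4:4|rd=6:3|pad=0:9 ⇒ 0x4c00 ⇒ big 4c 00
L7: je op=0x2:4|imm=-12:12 ⇒ 0x2ff4 ⇒ big 2f f4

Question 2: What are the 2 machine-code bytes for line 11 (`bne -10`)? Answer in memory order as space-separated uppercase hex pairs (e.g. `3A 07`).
AF F6

11. bne fields op=0xa:4|imm=-10:12 → word aff6h → af f6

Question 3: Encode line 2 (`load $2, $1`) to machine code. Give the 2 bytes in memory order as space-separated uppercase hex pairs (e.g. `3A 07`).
F4 40

2. load fields op=0xf:4|rd=2:3|rs=1:3|pad=0:6 → word f440h → f4 40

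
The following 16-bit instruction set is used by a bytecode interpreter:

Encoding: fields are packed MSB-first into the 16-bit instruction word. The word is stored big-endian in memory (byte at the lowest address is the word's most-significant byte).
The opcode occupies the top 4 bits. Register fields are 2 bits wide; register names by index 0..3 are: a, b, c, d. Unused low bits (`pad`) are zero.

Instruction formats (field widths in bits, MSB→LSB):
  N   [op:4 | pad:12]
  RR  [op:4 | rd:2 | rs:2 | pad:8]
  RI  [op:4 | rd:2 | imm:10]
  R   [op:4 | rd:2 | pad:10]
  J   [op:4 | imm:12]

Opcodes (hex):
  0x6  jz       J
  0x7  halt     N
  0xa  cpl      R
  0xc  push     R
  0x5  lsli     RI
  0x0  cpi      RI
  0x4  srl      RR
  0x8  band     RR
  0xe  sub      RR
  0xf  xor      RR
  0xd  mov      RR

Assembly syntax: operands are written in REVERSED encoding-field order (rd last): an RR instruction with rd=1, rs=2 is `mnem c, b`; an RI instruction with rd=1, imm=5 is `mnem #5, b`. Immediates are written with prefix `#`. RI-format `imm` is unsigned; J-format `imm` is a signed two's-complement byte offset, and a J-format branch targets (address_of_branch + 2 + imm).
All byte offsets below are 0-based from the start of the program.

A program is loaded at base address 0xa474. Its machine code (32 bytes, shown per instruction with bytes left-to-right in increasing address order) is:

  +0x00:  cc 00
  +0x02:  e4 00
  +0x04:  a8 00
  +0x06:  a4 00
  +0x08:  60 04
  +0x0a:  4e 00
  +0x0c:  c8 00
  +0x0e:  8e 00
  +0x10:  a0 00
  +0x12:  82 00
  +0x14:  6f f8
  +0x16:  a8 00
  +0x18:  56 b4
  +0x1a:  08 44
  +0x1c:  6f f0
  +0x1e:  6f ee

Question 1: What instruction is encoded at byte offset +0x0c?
+0x0c: c8 00 ⇒ word 0xc800 (big)
  top 4b → 0xc → push [R]
  rd: (w>>10)&0x3=0x2 → c

push c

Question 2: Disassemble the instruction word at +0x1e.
off 0x1e: read 6f ee as big → 0x6fee
  top 4b → 0x6 → jz [J]
  imm@[11:0]=0xfee (s12→-18) ⇒ #-18

jz #-18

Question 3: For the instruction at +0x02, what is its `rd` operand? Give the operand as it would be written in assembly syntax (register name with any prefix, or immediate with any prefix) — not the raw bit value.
b

[02] e4 00 → 0xe400
  top 4b → 0xe → sub [RR]
  [11:10] rd=1 = b
  [9:8] rs=0 = a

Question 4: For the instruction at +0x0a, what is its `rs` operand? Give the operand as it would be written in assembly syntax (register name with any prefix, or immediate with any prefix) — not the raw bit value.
c

off 0x0a: read 4e 00 as big → 0x4e00
  op=0x4e00>>12=0x4 ⇒ srl (RR)
  rd: (w>>10)&0x3=0x3 → d
  rs: (w>>8)&0x3=0x2 → c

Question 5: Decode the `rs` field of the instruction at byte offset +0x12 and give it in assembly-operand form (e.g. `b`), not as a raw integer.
c

@+12  big-endian(82 00) = 0x8200
  top 4b → 0x8 → band [RR]
  rd: (w>>10)&0x3=0x0 → a
  rs: (w>>8)&0x3=0x2 → c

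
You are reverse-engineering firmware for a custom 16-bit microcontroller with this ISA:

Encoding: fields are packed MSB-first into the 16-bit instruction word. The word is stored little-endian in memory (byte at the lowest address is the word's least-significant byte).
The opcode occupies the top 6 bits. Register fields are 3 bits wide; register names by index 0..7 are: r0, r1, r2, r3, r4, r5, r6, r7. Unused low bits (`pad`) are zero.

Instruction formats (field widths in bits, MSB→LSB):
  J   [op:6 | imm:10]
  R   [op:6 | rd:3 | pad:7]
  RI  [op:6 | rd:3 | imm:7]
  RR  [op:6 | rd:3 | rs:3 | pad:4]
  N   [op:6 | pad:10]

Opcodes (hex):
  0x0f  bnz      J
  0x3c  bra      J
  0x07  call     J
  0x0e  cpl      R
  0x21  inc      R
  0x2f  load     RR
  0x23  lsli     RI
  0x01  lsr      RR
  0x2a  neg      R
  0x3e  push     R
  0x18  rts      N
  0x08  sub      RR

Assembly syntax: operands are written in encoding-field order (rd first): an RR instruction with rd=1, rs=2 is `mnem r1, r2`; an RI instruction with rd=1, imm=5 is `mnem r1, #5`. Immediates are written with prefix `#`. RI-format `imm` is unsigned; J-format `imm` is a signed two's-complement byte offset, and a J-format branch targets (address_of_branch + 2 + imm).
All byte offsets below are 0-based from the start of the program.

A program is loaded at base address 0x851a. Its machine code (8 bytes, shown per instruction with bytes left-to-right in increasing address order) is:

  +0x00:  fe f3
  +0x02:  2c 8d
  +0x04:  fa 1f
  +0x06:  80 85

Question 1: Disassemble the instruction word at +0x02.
[02] 2c 8d → 0x8d2c
  op=0x8d2c>>10=0x23 ⇒ lsli (RI)
  [9:7] rd=2 = r2
  [6:0] imm=44 = #44

lsli r2, #44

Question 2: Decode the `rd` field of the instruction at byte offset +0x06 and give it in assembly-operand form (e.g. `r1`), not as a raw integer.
r3

@+06  little-endian(80 85) = 0x8580
  opcode bits[15:10]=0x21: inc/R
  rd: (w>>7)&0x7=0x3 → r3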